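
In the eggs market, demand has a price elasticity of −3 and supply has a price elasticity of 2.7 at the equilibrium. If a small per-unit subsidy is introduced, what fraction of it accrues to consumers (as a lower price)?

For a small subsidy around the equilibrium, the benefit split depends on the relative slopes, which at a point are proportional to the elasticities.
Buyer share = εs/(εs + |εd|) = 2.7/(2.7 + 3) = 9/19; seller share = |εd|/(εs + |εd|) = 10/19.

Consumer share = 9/19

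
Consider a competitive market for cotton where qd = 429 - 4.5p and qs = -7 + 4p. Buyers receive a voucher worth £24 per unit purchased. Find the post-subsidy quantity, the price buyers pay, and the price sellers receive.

Pre-subsidy: 429 - 4.5p = -7 + 4p gives p* = 872/17, q* = 3369/17.
With the rebate, buyers effectively pay pb = ps − 24, where ps is the price sellers receive.
Demand in terms of ps becomes qd = 429 − 4.5(ps − 24) = 537 - 4.5ps. Setting this equal to supply: 537 - 4.5ps = -7 + 4ps, so ps = 64.
Buyers pay pb = 64 − 24 = 40; q' = -7 + 4·64 = 249.

q' = 249; buyers pay £40; sellers receive £64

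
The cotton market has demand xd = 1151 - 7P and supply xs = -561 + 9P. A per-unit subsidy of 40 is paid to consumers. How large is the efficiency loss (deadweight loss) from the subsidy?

Pre-subsidy: 1151 - 7P = -561 + 9P gives P* = 107, x* = 402.
With the rebate, buyers effectively pay Pb = Ps − 40, where Ps is the price sellers receive.
Demand in terms of Ps becomes xd = 1151 − 7(Ps − 40) = 1431 - 7Ps. Setting this equal to supply: 1431 - 7Ps = -561 + 9Ps, so Ps = 124.5.
Buyers pay Pb = 124.5 − 40 = 84.5; x' = -561 + 9·124.5 = 559.5.
The subsidy expands output by 559.5 − 402 = 157.5 past the efficient level; on those units the gap between marginal cost and willingness to pay runs from 0 up to 40.
DWL = ½ × 40 × 157.5 = 3150.

Deadweight loss = 3150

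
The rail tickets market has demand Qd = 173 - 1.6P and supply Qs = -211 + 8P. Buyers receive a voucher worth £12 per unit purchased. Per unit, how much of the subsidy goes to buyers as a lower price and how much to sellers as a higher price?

Pre-subsidy: 173 - 1.6P = -211 + 8P gives P* = 40, Q* = 109.
With the rebate, buyers effectively pay Pb = Ps − 12, where Ps is the price sellers receive.
Demand in terms of Ps becomes Qd = 173 − 1.6(Ps − 12) = 192.2 - 1.6Ps. Setting this equal to supply: 192.2 - 1.6Ps = -211 + 8Ps, so Ps = 42.
Buyers pay Pb = 42 − 12 = 30; Q' = -211 + 8·42 = 125.
Buyers' price falls by P* − Pb = 40 − 30 = 10; sellers' price rises by Ps − P* = 42 − 40 = 2.

Buyers gain £10 per unit; sellers gain £2 per unit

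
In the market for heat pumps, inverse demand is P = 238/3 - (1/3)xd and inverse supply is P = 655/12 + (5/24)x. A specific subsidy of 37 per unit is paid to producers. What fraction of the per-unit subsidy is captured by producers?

Pre-subsidy: 238/3 - (1/3)x = 655/12 + (5/24)x gives x* = 594/13 and P* = 2500/39.
With the subsidy, sellers receive Ps = Pb + 37 for each unit, where Pb is the price buyers pay.
On the curves, Pb = 238/3 - (1/3)x and Ps = 655/12 + (5/24)x; the wedge Ps − Pb = 37 gives 655/12 + (5/24)x − (238/3 - (1/3)x) = 37, so x' = 114.
Then Pb = 238/3 − (1/3)·114 = 124/3 and Ps = 655/12 + (5/24)·114 = 235/3.
Buyers' price falls by P* − Pb = 2500/39 − 124/3 = 296/13; sellers' price rises by Ps − P* = 235/3 − 2500/39 = 185/13.
So producers capture (185/13)/37 = 5/13 of each unit of subsidy.

Producer share = 5/13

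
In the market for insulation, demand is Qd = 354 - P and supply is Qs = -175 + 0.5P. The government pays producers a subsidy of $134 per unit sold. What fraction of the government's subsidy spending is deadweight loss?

DWL / government spending = 67/138

Pre-subsidy: 354 - P = -175 + 0.5P gives P* = 1058/3, Q* = 4/3.
With the subsidy, sellers receive Ps = Pb + 134 for each unit, where Pb is the price buyers pay.
Supply in terms of Pb becomes Qs = -175 + 0.5(Pb + 134) = -108 + 0.5Pb. Setting this equal to demand: 354 - Pb = -108 + 0.5Pb, so Pb = 308.
Sellers receive Ps = 308 + 134 = 442; Q' = 354 − 1·308 = 46.
ΔCS = ½(4/3 + 46)(1058/3 − 308) = 9514/9; ΔPS = ½(4/3 + 46)(442 − 1058/3) = 19028/9.
Government spending = 134 × 46 = 6164.
DWL = ½ × 134 × (46 − 4/3) = 8978/3; fraction = (8978/3) / 6164 = 67/138.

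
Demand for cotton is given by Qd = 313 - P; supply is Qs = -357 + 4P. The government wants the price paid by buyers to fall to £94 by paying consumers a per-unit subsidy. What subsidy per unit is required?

At a buyer price of 94, quantity demanded is 313 − 1·94 = 219.
Sellers supply 219 only when they receive Ps with -357 + 4·Ps = 219, i.e. Ps = 144.
s = Ps − Pb = 144 − 94 = 50.

Required subsidy s = £50 per unit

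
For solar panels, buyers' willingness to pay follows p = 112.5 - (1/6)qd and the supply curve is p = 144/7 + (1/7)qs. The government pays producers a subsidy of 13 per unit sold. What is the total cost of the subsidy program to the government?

Government cost = 4407

Pre-subsidy: 112.5 - (1/6)q = 144/7 + (1/7)q gives q* = 297 and p* = 63.
With the subsidy, sellers receive ps = pb + 13 for each unit, where pb is the price buyers pay.
On the curves, pb = 112.5 - (1/6)q and ps = 144/7 + (1/7)q; the wedge ps − pb = 13 gives 144/7 + (1/7)q − (112.5 - (1/6)q) = 13, so q' = 339.
Then pb = 112.5 − (1/6)·339 = 56 and ps = 144/7 + (1/7)·339 = 69.
Government outlay = subsidy × quantity = 13 × 339 = 4407.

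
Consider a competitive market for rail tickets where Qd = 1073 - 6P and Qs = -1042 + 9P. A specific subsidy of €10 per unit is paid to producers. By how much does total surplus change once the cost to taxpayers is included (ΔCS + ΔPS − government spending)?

Net change in total surplus = -€180

Pre-subsidy: 1073 - 6P = -1042 + 9P gives P* = 141, Q* = 227.
With the subsidy, sellers receive Ps = Pb + 10 for each unit, where Pb is the price buyers pay.
Supply in terms of Pb becomes Qs = -1042 + 9(Pb + 10) = -952 + 9Pb. Setting this equal to demand: 1073 - 6Pb = -952 + 9Pb, so Pb = 135.
Sellers receive Ps = 135 + 10 = 145; Q' = 1073 − 6·135 = 263.
ΔCS = ½(227 + 263)(141 − 135) = 1470; ΔPS = ½(227 + 263)(145 − 141) = 980.
Government spending = 10 × 263 = 2630.
Net change = 1470 + 980 − 2630 = -180. The loss equals the DWL triangle ½·10·36.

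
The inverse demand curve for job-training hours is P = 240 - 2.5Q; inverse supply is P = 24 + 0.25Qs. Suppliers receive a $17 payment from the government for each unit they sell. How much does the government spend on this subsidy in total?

Pre-subsidy: 240 - 2.5Q = 24 + 0.25Q gives Q* = 864/11 and P* = 480/11.
With the subsidy, sellers receive Ps = Pb + 17 for each unit, where Pb is the price buyers pay.
On the curves, Pb = 240 - 2.5Q and Ps = 24 + 0.25Q; the wedge Ps − Pb = 17 gives 24 + 0.25Q − (240 - 2.5Q) = 17, so Q' = 932/11.
Then Pb = 240 − 2.5·(932/11) = 310/11 and Ps = 24 + 0.25·(932/11) = 497/11.
Government outlay = subsidy × quantity = 17 × 932/11 = 15844/11.

Government cost = 15844/11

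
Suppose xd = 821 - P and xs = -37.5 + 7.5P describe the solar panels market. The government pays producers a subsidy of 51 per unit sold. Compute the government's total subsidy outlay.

Pre-subsidy: 821 - P = -37.5 + 7.5P gives P* = 101, x* = 720.
With the subsidy, sellers receive Ps = Pb + 51 for each unit, where Pb is the price buyers pay.
Supply in terms of Pb becomes xs = -37.5 + 7.5(Pb + 51) = 345 + 7.5Pb. Setting this equal to demand: 821 - Pb = 345 + 7.5Pb, so Pb = 56.
Sellers receive Ps = 56 + 51 = 107; x' = 821 − 1·56 = 765.
Government outlay = subsidy × quantity = 51 × 765 = 39015.

Government cost = 39015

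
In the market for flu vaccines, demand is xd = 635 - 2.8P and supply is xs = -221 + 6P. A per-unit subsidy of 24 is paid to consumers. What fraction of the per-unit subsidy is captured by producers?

Producer share = 7/22

Pre-subsidy: 635 - 2.8P = -221 + 6P gives P* = 1070/11, x* = 3989/11.
With the rebate, buyers effectively pay Pb = Ps − 24, where Ps is the price sellers receive.
Demand in terms of Ps becomes xd = 635 − 2.8(Ps − 24) = 702.2 - 2.8Ps. Setting this equal to supply: 702.2 - 2.8Ps = -221 + 6Ps, so Ps = 1154/11.
Buyers pay Pb = 1154/11 − 24 = 890/11; x' = -221 + 6·(1154/11) = 4493/11.
Buyers' price falls by P* − Pb = 1070/11 − 890/11 = 180/11; sellers' price rises by Ps − P* = 1154/11 − 1070/11 = 84/11.
So producers capture (84/11)/24 = 7/22 of each unit of subsidy.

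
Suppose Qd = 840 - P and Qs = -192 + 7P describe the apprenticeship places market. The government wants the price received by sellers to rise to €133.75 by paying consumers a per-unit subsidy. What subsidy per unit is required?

Required subsidy s = €38 per unit

At a seller price of 133.75, quantity supplied is -192 + 7·133.75 = 744.25.
Buyers absorb 744.25 only when they pay Pb with 840 − 1·Pb = 744.25, i.e. Pb = 95.75.
s = Ps − Pb = 133.75 − 95.75 = 38.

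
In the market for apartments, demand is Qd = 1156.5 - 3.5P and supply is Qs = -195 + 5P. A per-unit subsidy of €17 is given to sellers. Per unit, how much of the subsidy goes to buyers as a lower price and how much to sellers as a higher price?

Pre-subsidy: 1156.5 - 3.5P = -195 + 5P gives P* = 159, Q* = 600.
With the subsidy, sellers receive Ps = Pb + 17 for each unit, where Pb is the price buyers pay.
Supply in terms of Pb becomes Qs = -195 + 5(Pb + 17) = -110 + 5Pb. Setting this equal to demand: 1156.5 - 3.5Pb = -110 + 5Pb, so Pb = 149.
Sellers receive Ps = 149 + 17 = 166; Q' = 1156.5 − 3.5·149 = 635.
Buyers' price falls by P* − Pb = 159 − 149 = 10; sellers' price rises by Ps − P* = 166 − 159 = 7.

Buyers gain €10 per unit; sellers gain €7 per unit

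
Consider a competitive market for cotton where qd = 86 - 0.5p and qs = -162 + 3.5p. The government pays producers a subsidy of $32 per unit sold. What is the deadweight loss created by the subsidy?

Deadweight loss = $224

Pre-subsidy: 86 - 0.5p = -162 + 3.5p gives p* = 62, q* = 55.
With the subsidy, sellers receive ps = pb + 32 for each unit, where pb is the price buyers pay.
Supply in terms of pb becomes qs = -162 + 3.5(pb + 32) = -50 + 3.5pb. Setting this equal to demand: 86 - 0.5pb = -50 + 3.5pb, so pb = 34.
Sellers receive ps = 34 + 32 = 66; q' = 86 − 0.5·34 = 69.
The subsidy expands output by 69 − 55 = 14 past the efficient level; on those units the gap between marginal cost and willingness to pay runs from 0 up to 32.
DWL = ½ × 32 × 14 = 224.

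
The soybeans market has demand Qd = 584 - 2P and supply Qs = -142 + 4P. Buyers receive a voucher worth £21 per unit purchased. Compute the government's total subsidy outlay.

Government cost = £7770

Pre-subsidy: 584 - 2P = -142 + 4P gives P* = 121, Q* = 342.
With the rebate, buyers effectively pay Pb = Ps − 21, where Ps is the price sellers receive.
Demand in terms of Ps becomes Qd = 584 − 2(Ps − 21) = 626 - 2Ps. Setting this equal to supply: 626 - 2Ps = -142 + 4Ps, so Ps = 128.
Buyers pay Pb = 128 − 21 = 107; Q' = -142 + 4·128 = 370.
Government outlay = subsidy × quantity = 21 × 370 = 7770.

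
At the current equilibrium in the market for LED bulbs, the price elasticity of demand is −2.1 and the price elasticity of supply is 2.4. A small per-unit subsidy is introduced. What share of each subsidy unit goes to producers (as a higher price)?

Producer share = 7/15

For a small subsidy around the equilibrium, the benefit split depends on the relative slopes, which at a point are proportional to the elasticities.
Buyer share = εs/(εs + |εd|) = 2.4/(2.4 + 2.1) = 8/15; seller share = |εd|/(εs + |εd|) = 7/15.
So producers capture 7/15 of the subsidy.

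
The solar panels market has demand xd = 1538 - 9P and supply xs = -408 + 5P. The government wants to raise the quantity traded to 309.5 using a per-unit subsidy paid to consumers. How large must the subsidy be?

Required subsidy s = 7 per unit

At x = 309.5, invert demand for the buyer price: Pb = (1538 − 309.5)/9 = 136.5; invert supply for the seller price: Ps = (309.5 − (-408))/5 = 143.5.
The subsidy must fill the gap: s = Ps − Pb = 143.5 − 136.5 = 7.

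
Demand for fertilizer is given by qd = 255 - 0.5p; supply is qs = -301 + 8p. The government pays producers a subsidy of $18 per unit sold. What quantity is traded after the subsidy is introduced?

q' = 3923/17

Pre-subsidy: 255 - 0.5p = -301 + 8p gives p* = 1112/17, q* = 3779/17.
With the subsidy, sellers receive ps = pb + 18 for each unit, where pb is the price buyers pay.
Supply in terms of pb becomes qs = -301 + 8(pb + 18) = -157 + 8pb. Setting this equal to demand: 255 - 0.5pb = -157 + 8pb, so pb = 824/17.
Sellers receive ps = 824/17 + 18 = 1130/17; q' = 255 − 0.5·(824/17) = 3923/17.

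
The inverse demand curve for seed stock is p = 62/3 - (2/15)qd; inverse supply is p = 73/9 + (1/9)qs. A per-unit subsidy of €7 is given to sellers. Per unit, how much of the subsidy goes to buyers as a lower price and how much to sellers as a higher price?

Pre-subsidy: 62/3 - (2/15)q = 73/9 + (1/9)q gives q* = 565/11 and p* = 152/11.
With the subsidy, sellers receive ps = pb + 7 for each unit, where pb is the price buyers pay.
On the curves, pb = 62/3 - (2/15)q and ps = 73/9 + (1/9)q; the wedge ps − pb = 7 gives 73/9 + (1/9)q − (62/3 - (2/15)q) = 7, so q' = 80.
Then pb = 62/3 − (2/15)·80 = 10 and ps = 73/9 + (1/9)·80 = 17.
Buyers' price falls by p* − pb = 152/11 − 10 = 42/11; sellers' price rises by ps − p* = 17 − 152/11 = 35/11.

Buyers gain 42/11 per unit; sellers gain 35/11 per unit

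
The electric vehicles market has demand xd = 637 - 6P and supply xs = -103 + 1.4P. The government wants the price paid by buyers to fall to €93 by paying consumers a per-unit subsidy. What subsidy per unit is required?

Required subsidy s = €37 per unit

At a buyer price of 93, quantity demanded is 637 − 6·93 = 79.
Sellers supply 79 only when they receive Ps with -103 + 1.4·Ps = 79, i.e. Ps = 130.
s = Ps − Pb = 130 − 93 = 37.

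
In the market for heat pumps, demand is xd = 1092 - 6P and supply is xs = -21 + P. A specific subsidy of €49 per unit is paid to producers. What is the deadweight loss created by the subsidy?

Pre-subsidy: 1092 - 6P = -21 + P gives P* = 159, x* = 138.
With the subsidy, sellers receive Ps = Pb + 49 for each unit, where Pb is the price buyers pay.
Supply in terms of Pb becomes xs = -21 + 1(Pb + 49) = 28 + Pb. Setting this equal to demand: 1092 - 6Pb = 28 + Pb, so Pb = 152.
Sellers receive Ps = 152 + 49 = 201; x' = 1092 − 6·152 = 180.
The subsidy expands output by 180 − 138 = 42 past the efficient level; on those units the gap between marginal cost and willingness to pay runs from 0 up to 49.
DWL = ½ × 49 × 42 = 1029.

Deadweight loss = €1029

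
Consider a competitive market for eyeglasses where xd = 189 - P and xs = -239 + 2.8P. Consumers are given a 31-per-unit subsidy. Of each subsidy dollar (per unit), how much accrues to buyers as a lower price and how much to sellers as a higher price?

Pre-subsidy: 189 - P = -239 + 2.8P gives P* = 2140/19, x* = 1451/19.
With the rebate, buyers effectively pay Pb = Ps − 31, where Ps is the price sellers receive.
Demand in terms of Ps becomes xd = 189 − 1(Ps − 31) = 220 - Ps. Setting this equal to supply: 220 - Ps = -239 + 2.8Ps, so Ps = 2295/19.
Buyers pay Pb = 2295/19 − 31 = 1706/19; x' = -239 + 2.8·(2295/19) = 1885/19.
Buyers' price falls by P* − Pb = 2140/19 − 1706/19 = 434/19; sellers' price rises by Ps − P* = 2295/19 − 2140/19 = 155/19.

Buyers gain 434/19 per unit; sellers gain 155/19 per unit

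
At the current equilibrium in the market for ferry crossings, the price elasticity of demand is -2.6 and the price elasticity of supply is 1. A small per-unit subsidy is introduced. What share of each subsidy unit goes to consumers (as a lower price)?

For a small subsidy around the equilibrium, the benefit split depends on the relative slopes, which at a point are proportional to the elasticities.
Buyer share = εs/(εs + |εd|) = 1/(1 + 2.6) = 5/18; seller share = |εd|/(εs + |εd|) = 13/18.

Consumer share = 5/18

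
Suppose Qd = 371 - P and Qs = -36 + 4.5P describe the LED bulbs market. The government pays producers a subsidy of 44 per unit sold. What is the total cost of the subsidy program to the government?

Pre-subsidy: 371 - P = -36 + 4.5P gives P* = 74, Q* = 297.
With the subsidy, sellers receive Ps = Pb + 44 for each unit, where Pb is the price buyers pay.
Supply in terms of Pb becomes Qs = -36 + 4.5(Pb + 44) = 162 + 4.5Pb. Setting this equal to demand: 371 - Pb = 162 + 4.5Pb, so Pb = 38.
Sellers receive Ps = 38 + 44 = 82; Q' = 371 − 1·38 = 333.
Government outlay = subsidy × quantity = 44 × 333 = 14652.

Government cost = 14652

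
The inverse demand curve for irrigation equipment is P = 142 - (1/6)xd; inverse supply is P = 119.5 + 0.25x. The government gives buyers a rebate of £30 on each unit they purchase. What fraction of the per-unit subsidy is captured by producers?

Producer share = 0.6

Pre-subsidy: 142 - (1/6)x = 119.5 + 0.25x gives x* = 54 and P* = 133.
With the rebate, buyers effectively pay Pb = Ps − 30, where Ps is the price sellers receive.
On the curves, Pb = 142 - (1/6)x and Ps = 119.5 + 0.25x; the wedge Ps − Pb = 30 gives 119.5 + 0.25x − (142 - (1/6)x) = 30, so x' = 126.
Then Pb = 142 − (1/6)·126 = 121 and Ps = 119.5 + 0.25·126 = 151.
Buyers' price falls by P* − Pb = 133 − 121 = 12; sellers' price rises by Ps − P* = 151 − 133 = 18.
So producers capture 18/30 = 0.6 of each unit of subsidy.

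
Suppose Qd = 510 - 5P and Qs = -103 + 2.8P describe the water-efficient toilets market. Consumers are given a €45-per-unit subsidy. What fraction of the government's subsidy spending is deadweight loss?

DWL / government spending = 315/1543

Pre-subsidy: 510 - 5P = -103 + 2.8P gives P* = 3065/39, Q* = 4565/39.
With the rebate, buyers effectively pay Pb = Ps − 45, where Ps is the price sellers receive.
Demand in terms of Ps becomes Qd = 510 − 5(Ps − 45) = 735 - 5Ps. Setting this equal to supply: 735 - 5Ps = -103 + 2.8Ps, so Ps = 4190/39.
Buyers pay Pb = 4190/39 − 45 = 2435/39; Q' = -103 + 2.8·(4190/39) = 7715/39.
ΔCS = ½(4565/39 + 7715/39)(3065/39 − 2435/39) = 429800/169; ΔPS = ½(4565/39 + 7715/39)(4190/39 − 3065/39) = 767500/169.
Government spending = 45 × 7715/39 = 115725/13.
DWL = ½ × 45 × (7715/39 − 4565/39) = 23625/13; fraction = (23625/13) / (115725/13) = 315/1543.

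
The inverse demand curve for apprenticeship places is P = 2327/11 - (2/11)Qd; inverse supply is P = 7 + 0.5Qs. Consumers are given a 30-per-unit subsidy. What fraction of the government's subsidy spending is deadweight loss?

DWL / government spending = 11/172

Pre-subsidy: 2327/11 - (2/11)Q = 7 + 0.5Q gives Q* = 300 and P* = 157.
With the rebate, buyers effectively pay Pb = Ps − 30, where Ps is the price sellers receive.
On the curves, Pb = 2327/11 - (2/11)Q and Ps = 7 + 0.5Q; the wedge Ps − Pb = 30 gives 7 + 0.5Q − (2327/11 - (2/11)Q) = 30, so Q' = 344.
Then Pb = 2327/11 − (2/11)·344 = 149 and Ps = 7 + 0.5·344 = 179.
ΔCS = ½(300 + 344)(157 − 149) = 2576; ΔPS = ½(300 + 344)(179 − 157) = 7084.
Government spending = 30 × 344 = 10320.
DWL = ½ × 30 × (344 − 300) = 660; fraction = 660 / 10320 = 11/172.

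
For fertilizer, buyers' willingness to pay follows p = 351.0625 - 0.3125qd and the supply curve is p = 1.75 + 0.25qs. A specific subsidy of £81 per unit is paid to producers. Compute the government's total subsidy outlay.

Government cost = £61965

Pre-subsidy: 351.0625 - 0.3125q = 1.75 + 0.25q gives q* = 621 and p* = 157.
With the subsidy, sellers receive ps = pb + 81 for each unit, where pb is the price buyers pay.
On the curves, pb = 351.0625 - 0.3125q and ps = 1.75 + 0.25q; the wedge ps − pb = 81 gives 1.75 + 0.25q − (351.0625 - 0.3125q) = 81, so q' = 765.
Then pb = 351.0625 − 0.3125·765 = 112 and ps = 1.75 + 0.25·765 = 193.
Government outlay = subsidy × quantity = 81 × 765 = 61965.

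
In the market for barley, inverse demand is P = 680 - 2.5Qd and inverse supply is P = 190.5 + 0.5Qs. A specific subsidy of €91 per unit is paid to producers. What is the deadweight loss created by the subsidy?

Pre-subsidy: 680 - 2.5Q = 190.5 + 0.5Q gives Q* = 979/6 and P* = 3265/12.
With the subsidy, sellers receive Ps = Pb + 91 for each unit, where Pb is the price buyers pay.
On the curves, Pb = 680 - 2.5Q and Ps = 190.5 + 0.5Q; the wedge Ps − Pb = 91 gives 190.5 + 0.5Q − (680 - 2.5Q) = 91, so Q' = 193.5.
Then Pb = 680 − 2.5·193.5 = 196.25 and Ps = 190.5 + 0.5·193.5 = 287.25.
The subsidy expands output by 193.5 − 979/6 = 91/3 past the efficient level; on those units the gap between marginal cost and willingness to pay runs from 0 up to 91.
DWL = ½ × 91 × 91/3 = 8281/6.

Deadweight loss = 8281/6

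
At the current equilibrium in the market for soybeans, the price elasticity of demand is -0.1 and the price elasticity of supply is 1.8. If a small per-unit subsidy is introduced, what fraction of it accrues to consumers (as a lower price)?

For a small subsidy around the equilibrium, the benefit split depends on the relative slopes, which at a point are proportional to the elasticities.
Buyer share = εs/(εs + |εd|) = 1.8/(1.8 + 0.1) = 18/19; seller share = |εd|/(εs + |εd|) = 1/19.

Consumer share = 18/19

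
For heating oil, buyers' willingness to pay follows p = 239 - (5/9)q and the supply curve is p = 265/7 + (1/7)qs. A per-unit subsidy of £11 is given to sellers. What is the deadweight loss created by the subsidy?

Pre-subsidy: 239 - (5/9)q = 265/7 + (1/7)q gives q* = 288 and p* = 79.
With the subsidy, sellers receive ps = pb + 11 for each unit, where pb is the price buyers pay.
On the curves, pb = 239 - (5/9)q and ps = 265/7 + (1/7)q; the wedge ps − pb = 11 gives 265/7 + (1/7)q − (239 - (5/9)q) = 11, so q' = 303.75.
Then pb = 239 − (5/9)·303.75 = 70.25 and ps = 265/7 + (1/7)·303.75 = 81.25.
The subsidy expands output by 303.75 − 288 = 15.75 past the efficient level; on those units the gap between marginal cost and willingness to pay runs from 0 up to 11.
DWL = ½ × 11 × 15.75 = 86.625.

Deadweight loss = £86.625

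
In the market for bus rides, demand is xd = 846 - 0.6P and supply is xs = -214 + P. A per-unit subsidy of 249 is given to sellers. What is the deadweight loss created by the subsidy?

Pre-subsidy: 846 - 0.6P = -214 + P gives P* = 662.5, x* = 448.5.
With the subsidy, sellers receive Ps = Pb + 249 for each unit, where Pb is the price buyers pay.
Supply in terms of Pb becomes xs = -214 + 1(Pb + 249) = 35 + Pb. Setting this equal to demand: 846 - 0.6Pb = 35 + Pb, so Pb = 506.875.
Sellers receive Ps = 506.875 + 249 = 755.875; x' = 846 − 0.6·506.875 = 541.875.
The subsidy expands output by 541.875 − 448.5 = 93.375 past the efficient level; on those units the gap between marginal cost and willingness to pay runs from 0 up to 249.
DWL = ½ × 249 × 93.375 = 11625.1875.

Deadweight loss = 11625.1875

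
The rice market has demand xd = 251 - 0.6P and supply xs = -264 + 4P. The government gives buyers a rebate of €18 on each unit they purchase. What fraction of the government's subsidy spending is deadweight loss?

DWL / government spending = 27/1111

Pre-subsidy: 251 - 0.6P = -264 + 4P gives P* = 2575/23, x* = 4228/23.
With the rebate, buyers effectively pay Pb = Ps − 18, where Ps is the price sellers receive.
Demand in terms of Ps becomes xd = 251 − 0.6(Ps − 18) = 261.8 - 0.6Ps. Setting this equal to supply: 261.8 - 0.6Ps = -264 + 4Ps, so Ps = 2629/23.
Buyers pay Pb = 2629/23 − 18 = 2215/23; x' = -264 + 4·(2629/23) = 4444/23.
ΔCS = ½(4228/23 + 4444/23)(2575/23 − 2215/23) = 1560960/529; ΔPS = ½(4228/23 + 4444/23)(2629/23 − 2575/23) = 234144/529.
Government spending = 18 × 4444/23 = 79992/23.
DWL = ½ × 18 × (4444/23 − 4228/23) = 1944/23; fraction = (1944/23) / (79992/23) = 27/1111.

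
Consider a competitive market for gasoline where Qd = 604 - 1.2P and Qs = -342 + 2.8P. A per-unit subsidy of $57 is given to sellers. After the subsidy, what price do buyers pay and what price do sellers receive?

Buyers pay $196.6; sellers receive $253.6

Pre-subsidy: 604 - 1.2P = -342 + 2.8P gives P* = 236.5, Q* = 320.2.
With the subsidy, sellers receive Ps = Pb + 57 for each unit, where Pb is the price buyers pay.
Supply in terms of Pb becomes Qs = -342 + 2.8(Pb + 57) = -182.4 + 2.8Pb. Setting this equal to demand: 604 - 1.2Pb = -182.4 + 2.8Pb, so Pb = 196.6.
Sellers receive Ps = 196.6 + 57 = 253.6; Q' = 604 − 1.2·196.6 = 368.08.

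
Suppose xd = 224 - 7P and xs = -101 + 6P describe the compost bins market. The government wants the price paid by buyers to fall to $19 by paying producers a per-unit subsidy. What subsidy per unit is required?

Required subsidy s = $13 per unit

At a buyer price of 19, quantity demanded is 224 − 7·19 = 91.
Sellers supply 91 only when they receive Ps with -101 + 6·Ps = 91, i.e. Ps = 32.
s = Ps − Pb = 32 − 19 = 13.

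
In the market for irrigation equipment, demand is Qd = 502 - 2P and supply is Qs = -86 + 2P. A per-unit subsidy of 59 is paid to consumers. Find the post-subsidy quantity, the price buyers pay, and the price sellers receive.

Q' = 267; buyers pay 117.5; sellers receive 176.5

Pre-subsidy: 502 - 2P = -86 + 2P gives P* = 147, Q* = 208.
With the rebate, buyers effectively pay Pb = Ps − 59, where Ps is the price sellers receive.
Demand in terms of Ps becomes Qd = 502 − 2(Ps − 59) = 620 - 2Ps. Setting this equal to supply: 620 - 2Ps = -86 + 2Ps, so Ps = 176.5.
Buyers pay Pb = 176.5 − 59 = 117.5; Q' = -86 + 2·176.5 = 267.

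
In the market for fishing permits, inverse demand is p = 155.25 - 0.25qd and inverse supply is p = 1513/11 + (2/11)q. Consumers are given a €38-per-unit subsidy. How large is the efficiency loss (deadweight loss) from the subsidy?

Deadweight loss = €1672

Pre-subsidy: 155.25 - 0.25q = 1513/11 + (2/11)q gives q* = 41 and p* = 145.
With the rebate, buyers effectively pay pb = ps − 38, where ps is the price sellers receive.
On the curves, pb = 155.25 - 0.25q and ps = 1513/11 + (2/11)q; the wedge ps − pb = 38 gives 1513/11 + (2/11)q − (155.25 - 0.25q) = 38, so q' = 129.
Then pb = 155.25 − 0.25·129 = 123 and ps = 1513/11 + (2/11)·129 = 161.
The subsidy expands output by 129 − 41 = 88 past the efficient level; on those units the gap between marginal cost and willingness to pay runs from 0 up to 38.
DWL = ½ × 38 × 88 = 1672.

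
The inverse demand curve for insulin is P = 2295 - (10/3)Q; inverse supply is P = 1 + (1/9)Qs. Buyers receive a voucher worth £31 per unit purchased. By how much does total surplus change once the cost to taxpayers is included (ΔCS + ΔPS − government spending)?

Net change in total surplus = -£139.5

Pre-subsidy: 2295 - (10/3)Q = 1 + (1/9)Q gives Q* = 666 and P* = 75.
With the rebate, buyers effectively pay Pb = Ps − 31, where Ps is the price sellers receive.
On the curves, Pb = 2295 - (10/3)Q and Ps = 1 + (1/9)Q; the wedge Ps − Pb = 31 gives 1 + (1/9)Q − (2295 - (10/3)Q) = 31, so Q' = 675.
Then Pb = 2295 − (10/3)·675 = 45 and Ps = 1 + (1/9)·675 = 76.
ΔCS = ½(666 + 675)(75 − 45) = 20115; ΔPS = ½(666 + 675)(76 − 75) = 670.5.
Government spending = 31 × 675 = 20925.
Net change = 20115 + 670.5 − 20925 = -139.5. The loss equals the DWL triangle ½·31·9.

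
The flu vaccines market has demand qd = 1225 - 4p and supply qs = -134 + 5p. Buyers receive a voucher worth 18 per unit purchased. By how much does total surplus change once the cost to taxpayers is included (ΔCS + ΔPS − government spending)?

Net change in total surplus = -360

Pre-subsidy: 1225 - 4p = -134 + 5p gives p* = 151, q* = 621.
With the rebate, buyers effectively pay pb = ps − 18, where ps is the price sellers receive.
Demand in terms of ps becomes qd = 1225 − 4(ps − 18) = 1297 - 4ps. Setting this equal to supply: 1297 - 4ps = -134 + 5ps, so ps = 159.
Buyers pay pb = 159 − 18 = 141; q' = -134 + 5·159 = 661.
ΔCS = ½(621 + 661)(151 − 141) = 6410; ΔPS = ½(621 + 661)(159 − 151) = 5128.
Government spending = 18 × 661 = 11898.
Net change = 6410 + 5128 − 11898 = -360. The loss equals the DWL triangle ½·18·40.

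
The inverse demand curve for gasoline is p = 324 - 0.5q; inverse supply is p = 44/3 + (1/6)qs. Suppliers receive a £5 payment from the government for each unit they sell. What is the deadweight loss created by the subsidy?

Pre-subsidy: 324 - 0.5q = 44/3 + (1/6)q gives q* = 464 and p* = 92.
With the subsidy, sellers receive ps = pb + 5 for each unit, where pb is the price buyers pay.
On the curves, pb = 324 - 0.5q and ps = 44/3 + (1/6)q; the wedge ps − pb = 5 gives 44/3 + (1/6)q − (324 - 0.5q) = 5, so q' = 471.5.
Then pb = 324 − 0.5·471.5 = 88.25 and ps = 44/3 + (1/6)·471.5 = 93.25.
The subsidy expands output by 471.5 − 464 = 7.5 past the efficient level; on those units the gap between marginal cost and willingness to pay runs from 0 up to 5.
DWL = ½ × 5 × 7.5 = 18.75.

Deadweight loss = £18.75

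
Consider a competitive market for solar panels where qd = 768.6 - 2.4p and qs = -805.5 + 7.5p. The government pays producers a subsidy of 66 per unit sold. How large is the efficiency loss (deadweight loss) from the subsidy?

Deadweight loss = 3960

Pre-subsidy: 768.6 - 2.4p = -805.5 + 7.5p gives p* = 159, q* = 387.
With the subsidy, sellers receive ps = pb + 66 for each unit, where pb is the price buyers pay.
Supply in terms of pb becomes qs = -805.5 + 7.5(pb + 66) = -310.5 + 7.5pb. Setting this equal to demand: 768.6 - 2.4pb = -310.5 + 7.5pb, so pb = 109.
Sellers receive ps = 109 + 66 = 175; q' = 768.6 − 2.4·109 = 507.
The subsidy expands output by 507 − 387 = 120 past the efficient level; on those units the gap between marginal cost and willingness to pay runs from 0 up to 66.
DWL = ½ × 66 × 120 = 3960.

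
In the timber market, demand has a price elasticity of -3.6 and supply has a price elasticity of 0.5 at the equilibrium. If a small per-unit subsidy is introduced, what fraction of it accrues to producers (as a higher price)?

Producer share = 36/41

For a small subsidy around the equilibrium, the benefit split depends on the relative slopes, which at a point are proportional to the elasticities.
Buyer share = εs/(εs + |εd|) = 0.5/(0.5 + 3.6) = 5/41; seller share = |εd|/(εs + |εd|) = 36/41.
So producers capture 36/41 of the subsidy.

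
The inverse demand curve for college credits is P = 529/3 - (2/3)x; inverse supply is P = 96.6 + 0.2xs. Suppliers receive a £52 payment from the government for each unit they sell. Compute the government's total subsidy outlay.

Pre-subsidy: 529/3 - (2/3)x = 96.6 + 0.2x gives x* = 92 and P* = 115.
With the subsidy, sellers receive Ps = Pb + 52 for each unit, where Pb is the price buyers pay.
On the curves, Pb = 529/3 - (2/3)x and Ps = 96.6 + 0.2x; the wedge Ps − Pb = 52 gives 96.6 + 0.2x − (529/3 - (2/3)x) = 52, so x' = 152.
Then Pb = 529/3 − (2/3)·152 = 75 and Ps = 96.6 + 0.2·152 = 127.
Government outlay = subsidy × quantity = 52 × 152 = 7904.

Government cost = £7904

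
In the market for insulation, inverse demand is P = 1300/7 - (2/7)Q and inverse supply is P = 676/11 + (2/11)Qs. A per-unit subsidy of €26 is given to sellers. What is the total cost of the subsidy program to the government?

Government cost = 75205/9

Pre-subsidy: 1300/7 - (2/7)Q = 676/11 + (2/11)Q gives Q* = 2392/9 and P* = 988/9.
With the subsidy, sellers receive Ps = Pb + 26 for each unit, where Pb is the price buyers pay.
On the curves, Pb = 1300/7 - (2/7)Q and Ps = 676/11 + (2/11)Q; the wedge Ps − Pb = 26 gives 676/11 + (2/11)Q − (1300/7 - (2/7)Q) = 26, so Q' = 5785/18.
Then Pb = 1300/7 − (2/7)·(5785/18) = 845/9 and Ps = 676/11 + (2/11)·(5785/18) = 1079/9.
Government outlay = subsidy × quantity = 26 × 5785/18 = 75205/9.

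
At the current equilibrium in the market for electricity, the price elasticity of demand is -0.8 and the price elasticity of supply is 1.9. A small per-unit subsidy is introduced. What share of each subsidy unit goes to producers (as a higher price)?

Producer share = 8/27

For a small subsidy around the equilibrium, the benefit split depends on the relative slopes, which at a point are proportional to the elasticities.
Buyer share = εs/(εs + |εd|) = 1.9/(1.9 + 0.8) = 19/27; seller share = |εd|/(εs + |εd|) = 8/27.
So producers capture 8/27 of the subsidy.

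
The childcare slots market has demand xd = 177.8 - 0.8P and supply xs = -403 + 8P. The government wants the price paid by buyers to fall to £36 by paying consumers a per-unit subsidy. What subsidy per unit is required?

At a buyer price of 36, quantity demanded is 177.8 − 0.8·36 = 149.
Sellers supply 149 only when they receive Ps with -403 + 8·Ps = 149, i.e. Ps = 69.
s = Ps − Pb = 69 − 36 = 33.

Required subsidy s = £33 per unit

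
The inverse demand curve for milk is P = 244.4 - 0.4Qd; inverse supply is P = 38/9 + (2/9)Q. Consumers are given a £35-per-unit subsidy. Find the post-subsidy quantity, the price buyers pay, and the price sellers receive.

Q' = 442.25; buyers pay £67.5; sellers receive £102.5

Pre-subsidy: 244.4 - 0.4Q = 38/9 + (2/9)Q gives Q* = 386 and P* = 90.
With the rebate, buyers effectively pay Pb = Ps − 35, where Ps is the price sellers receive.
On the curves, Pb = 244.4 - 0.4Q and Ps = 38/9 + (2/9)Q; the wedge Ps − Pb = 35 gives 38/9 + (2/9)Q − (244.4 - 0.4Q) = 35, so Q' = 442.25.
Then Pb = 244.4 − 0.4·442.25 = 67.5 and Ps = 38/9 + (2/9)·442.25 = 102.5.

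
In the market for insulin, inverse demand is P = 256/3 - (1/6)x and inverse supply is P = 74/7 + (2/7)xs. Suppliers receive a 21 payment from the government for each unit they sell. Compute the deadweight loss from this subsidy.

Pre-subsidy: 256/3 - (1/6)x = 74/7 + (2/7)x gives x* = 3140/19 and P* = 1098/19.
With the subsidy, sellers receive Ps = Pb + 21 for each unit, where Pb is the price buyers pay.
On the curves, Pb = 256/3 - (1/6)x and Ps = 74/7 + (2/7)x; the wedge Ps − Pb = 21 gives 74/7 + (2/7)x − (256/3 - (1/6)x) = 21, so x' = 4022/19.
Then Pb = 256/3 − (1/6)·(4022/19) = 951/19 and Ps = 74/7 + (2/7)·(4022/19) = 1350/19.
The subsidy expands output by 4022/19 − 3140/19 = 882/19 past the efficient level; on those units the gap between marginal cost and willingness to pay runs from 0 up to 21.
DWL = ½ × 21 × 882/19 = 9261/19.

Deadweight loss = 9261/19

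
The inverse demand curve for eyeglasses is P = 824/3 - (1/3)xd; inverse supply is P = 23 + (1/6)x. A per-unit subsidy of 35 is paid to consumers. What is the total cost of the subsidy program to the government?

Pre-subsidy: 824/3 - (1/3)x = 23 + (1/6)x gives x* = 1510/3 and P* = 962/9.
With the rebate, buyers effectively pay Pb = Ps − 35, where Ps is the price sellers receive.
On the curves, Pb = 824/3 - (1/3)x and Ps = 23 + (1/6)x; the wedge Ps − Pb = 35 gives 23 + (1/6)x − (824/3 - (1/3)x) = 35, so x' = 1720/3.
Then Pb = 824/3 − (1/3)·(1720/3) = 752/9 and Ps = 23 + (1/6)·(1720/3) = 1067/9.
Government outlay = subsidy × quantity = 35 × 1720/3 = 60200/3.

Government cost = 60200/3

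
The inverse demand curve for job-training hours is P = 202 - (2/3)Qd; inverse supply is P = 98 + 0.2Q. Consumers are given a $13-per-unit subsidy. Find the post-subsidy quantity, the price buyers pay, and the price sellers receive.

Q' = 135; buyers pay $112; sellers receive $125

Pre-subsidy: 202 - (2/3)Q = 98 + 0.2Q gives Q* = 120 and P* = 122.
With the rebate, buyers effectively pay Pb = Ps − 13, where Ps is the price sellers receive.
On the curves, Pb = 202 - (2/3)Q and Ps = 98 + 0.2Q; the wedge Ps − Pb = 13 gives 98 + 0.2Q − (202 - (2/3)Q) = 13, so Q' = 135.
Then Pb = 202 − (2/3)·135 = 112 and Ps = 98 + 0.2·135 = 125.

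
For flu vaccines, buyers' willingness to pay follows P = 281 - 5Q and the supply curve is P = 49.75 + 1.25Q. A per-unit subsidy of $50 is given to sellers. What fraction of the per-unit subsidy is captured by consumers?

Consumer share = 0.8

Pre-subsidy: 281 - 5Q = 49.75 + 1.25Q gives Q* = 37 and P* = 96.
With the subsidy, sellers receive Ps = Pb + 50 for each unit, where Pb is the price buyers pay.
On the curves, Pb = 281 - 5Q and Ps = 49.75 + 1.25Q; the wedge Ps − Pb = 50 gives 49.75 + 1.25Q − (281 - 5Q) = 50, so Q' = 45.
Then Pb = 281 − 5·45 = 56 and Ps = 49.75 + 1.25·45 = 106.
Buyers' price falls by P* − Pb = 96 − 56 = 40; sellers' price rises by Ps − P* = 106 − 96 = 10.
So consumers capture 40/50 = 0.8 of each unit of subsidy.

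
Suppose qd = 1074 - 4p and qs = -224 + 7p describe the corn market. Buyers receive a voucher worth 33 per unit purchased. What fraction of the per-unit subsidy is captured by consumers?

Pre-subsidy: 1074 - 4p = -224 + 7p gives p* = 118, q* = 602.
With the rebate, buyers effectively pay pb = ps − 33, where ps is the price sellers receive.
Demand in terms of ps becomes qd = 1074 − 4(ps − 33) = 1206 - 4ps. Setting this equal to supply: 1206 - 4ps = -224 + 7ps, so ps = 130.
Buyers pay pb = 130 − 33 = 97; q' = -224 + 7·130 = 686.
Buyers' price falls by p* − pb = 118 − 97 = 21; sellers' price rises by ps − p* = 130 − 118 = 12.
So consumers capture 21/33 = 7/11 of each unit of subsidy.

Consumer share = 7/11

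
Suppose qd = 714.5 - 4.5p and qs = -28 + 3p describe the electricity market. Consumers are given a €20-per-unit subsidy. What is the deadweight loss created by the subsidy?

Pre-subsidy: 714.5 - 4.5p = -28 + 3p gives p* = 99, q* = 269.
With the rebate, buyers effectively pay pb = ps − 20, where ps is the price sellers receive.
Demand in terms of ps becomes qd = 714.5 − 4.5(ps − 20) = 804.5 - 4.5ps. Setting this equal to supply: 804.5 - 4.5ps = -28 + 3ps, so ps = 111.
Buyers pay pb = 111 − 20 = 91; q' = -28 + 3·111 = 305.
The subsidy expands output by 305 − 269 = 36 past the efficient level; on those units the gap between marginal cost and willingness to pay runs from 0 up to 20.
DWL = ½ × 20 × 36 = 360.

Deadweight loss = €360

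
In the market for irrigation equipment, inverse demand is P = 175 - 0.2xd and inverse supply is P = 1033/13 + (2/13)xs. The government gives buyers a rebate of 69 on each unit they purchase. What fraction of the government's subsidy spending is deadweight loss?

Pre-subsidy: 175 - 0.2x = 1033/13 + (2/13)x gives x* = 270 and P* = 121.
With the rebate, buyers effectively pay Pb = Ps − 69, where Ps is the price sellers receive.
On the curves, Pb = 175 - 0.2x and Ps = 1033/13 + (2/13)x; the wedge Ps − Pb = 69 gives 1033/13 + (2/13)x − (175 - 0.2x) = 69, so x' = 465.
Then Pb = 175 − 0.2·465 = 82 and Ps = 1033/13 + (2/13)·465 = 151.
ΔCS = ½(270 + 465)(121 − 82) = 14332.5; ΔPS = ½(270 + 465)(151 − 121) = 11025.
Government spending = 69 × 465 = 32085.
DWL = ½ × 69 × (465 − 270) = 6727.5; fraction = 6727.5 / 32085 = 13/62.

DWL / government spending = 13/62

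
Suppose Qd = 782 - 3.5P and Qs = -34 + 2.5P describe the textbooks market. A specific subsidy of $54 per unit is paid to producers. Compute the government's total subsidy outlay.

Pre-subsidy: 782 - 3.5P = -34 + 2.5P gives P* = 136, Q* = 306.
With the subsidy, sellers receive Ps = Pb + 54 for each unit, where Pb is the price buyers pay.
Supply in terms of Pb becomes Qs = -34 + 2.5(Pb + 54) = 101 + 2.5Pb. Setting this equal to demand: 782 - 3.5Pb = 101 + 2.5Pb, so Pb = 113.5.
Sellers receive Ps = 113.5 + 54 = 167.5; Q' = 782 − 3.5·113.5 = 384.75.
Government outlay = subsidy × quantity = 54 × 384.75 = 20776.5.

Government cost = $20776.5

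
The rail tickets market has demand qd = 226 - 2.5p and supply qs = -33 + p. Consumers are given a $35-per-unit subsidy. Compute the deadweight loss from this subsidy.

Pre-subsidy: 226 - 2.5p = -33 + p gives p* = 74, q* = 41.
With the rebate, buyers effectively pay pb = ps − 35, where ps is the price sellers receive.
Demand in terms of ps becomes qd = 226 − 2.5(ps − 35) = 313.5 - 2.5ps. Setting this equal to supply: 313.5 - 2.5ps = -33 + ps, so ps = 99.
Buyers pay pb = 99 − 35 = 64; q' = -33 + 1·99 = 66.
The subsidy expands output by 66 − 41 = 25 past the efficient level; on those units the gap between marginal cost and willingness to pay runs from 0 up to 35.
DWL = ½ × 35 × 25 = 437.5.

Deadweight loss = $437.5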